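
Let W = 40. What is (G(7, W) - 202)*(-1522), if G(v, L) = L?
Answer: 246564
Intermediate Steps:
(G(7, W) - 202)*(-1522) = (40 - 202)*(-1522) = -162*(-1522) = 246564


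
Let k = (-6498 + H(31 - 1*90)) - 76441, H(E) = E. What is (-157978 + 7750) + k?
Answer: -233226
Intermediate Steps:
k = -82998 (k = (-6498 + (31 - 1*90)) - 76441 = (-6498 + (31 - 90)) - 76441 = (-6498 - 59) - 76441 = -6557 - 76441 = -82998)
(-157978 + 7750) + k = (-157978 + 7750) - 82998 = -150228 - 82998 = -233226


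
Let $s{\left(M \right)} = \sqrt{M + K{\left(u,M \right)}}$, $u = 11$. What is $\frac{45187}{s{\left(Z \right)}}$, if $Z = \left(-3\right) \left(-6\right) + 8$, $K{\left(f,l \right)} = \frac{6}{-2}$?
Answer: $\frac{45187 \sqrt{23}}{23} \approx 9422.1$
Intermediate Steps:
$K{\left(f,l \right)} = -3$ ($K{\left(f,l \right)} = 6 \left(- \frac{1}{2}\right) = -3$)
$Z = 26$ ($Z = 18 + 8 = 26$)
$s{\left(M \right)} = \sqrt{-3 + M}$ ($s{\left(M \right)} = \sqrt{M - 3} = \sqrt{-3 + M}$)
$\frac{45187}{s{\left(Z \right)}} = \frac{45187}{\sqrt{-3 + 26}} = \frac{45187}{\sqrt{23}} = 45187 \frac{\sqrt{23}}{23} = \frac{45187 \sqrt{23}}{23}$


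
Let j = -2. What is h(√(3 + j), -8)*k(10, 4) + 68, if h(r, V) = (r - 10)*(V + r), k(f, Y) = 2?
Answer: 194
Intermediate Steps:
h(r, V) = (-10 + r)*(V + r)
h(√(3 + j), -8)*k(10, 4) + 68 = ((√(3 - 2))² - 10*(-8) - 10*√(3 - 2) - 8*√(3 - 2))*2 + 68 = ((√1)² + 80 - 10*√1 - 8*√1)*2 + 68 = (1² + 80 - 10*1 - 8*1)*2 + 68 = (1 + 80 - 10 - 8)*2 + 68 = 63*2 + 68 = 126 + 68 = 194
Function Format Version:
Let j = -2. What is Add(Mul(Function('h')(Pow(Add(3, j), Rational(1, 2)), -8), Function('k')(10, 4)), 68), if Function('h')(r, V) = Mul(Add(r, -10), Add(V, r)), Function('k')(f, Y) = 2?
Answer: 194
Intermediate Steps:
Function('h')(r, V) = Mul(Add(-10, r), Add(V, r))
Add(Mul(Function('h')(Pow(Add(3, j), Rational(1, 2)), -8), Function('k')(10, 4)), 68) = Add(Mul(Add(Pow(Pow(Add(3, -2), Rational(1, 2)), 2), Mul(-10, -8), Mul(-10, Pow(Add(3, -2), Rational(1, 2))), Mul(-8, Pow(Add(3, -2), Rational(1, 2)))), 2), 68) = Add(Mul(Add(Pow(Pow(1, Rational(1, 2)), 2), 80, Mul(-10, Pow(1, Rational(1, 2))), Mul(-8, Pow(1, Rational(1, 2)))), 2), 68) = Add(Mul(Add(Pow(1, 2), 80, Mul(-10, 1), Mul(-8, 1)), 2), 68) = Add(Mul(Add(1, 80, -10, -8), 2), 68) = Add(Mul(63, 2), 68) = Add(126, 68) = 194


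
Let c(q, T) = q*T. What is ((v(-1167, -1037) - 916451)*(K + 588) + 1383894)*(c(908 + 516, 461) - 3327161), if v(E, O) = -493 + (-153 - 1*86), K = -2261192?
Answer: -5537393628370290922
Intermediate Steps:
v(E, O) = -732 (v(E, O) = -493 + (-153 - 86) = -493 - 239 = -732)
c(q, T) = T*q
((v(-1167, -1037) - 916451)*(K + 588) + 1383894)*(c(908 + 516, 461) - 3327161) = ((-732 - 916451)*(-2261192 + 588) + 1383894)*(461*(908 + 516) - 3327161) = (-917183*(-2260604) + 1383894)*(461*1424 - 3327161) = (2073387558532 + 1383894)*(656464 - 3327161) = 2073388942426*(-2670697) = -5537393628370290922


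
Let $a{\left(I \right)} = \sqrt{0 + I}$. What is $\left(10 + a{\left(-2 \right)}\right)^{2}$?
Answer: $\left(10 + i \sqrt{2}\right)^{2} \approx 98.0 + 28.284 i$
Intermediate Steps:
$a{\left(I \right)} = \sqrt{I}$
$\left(10 + a{\left(-2 \right)}\right)^{2} = \left(10 + \sqrt{-2}\right)^{2} = \left(10 + i \sqrt{2}\right)^{2}$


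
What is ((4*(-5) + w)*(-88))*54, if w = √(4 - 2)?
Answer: 95040 - 4752*√2 ≈ 88320.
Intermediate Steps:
w = √2 ≈ 1.4142
((4*(-5) + w)*(-88))*54 = ((4*(-5) + √2)*(-88))*54 = ((-20 + √2)*(-88))*54 = (1760 - 88*√2)*54 = 95040 - 4752*√2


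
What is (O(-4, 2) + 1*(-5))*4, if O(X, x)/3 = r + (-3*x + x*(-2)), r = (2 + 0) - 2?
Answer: -140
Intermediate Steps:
r = 0 (r = 2 - 2 = 0)
O(X, x) = -15*x (O(X, x) = 3*(0 + (-3*x + x*(-2))) = 3*(0 + (-3*x - 2*x)) = 3*(0 - 5*x) = 3*(-5*x) = -15*x)
(O(-4, 2) + 1*(-5))*4 = (-15*2 + 1*(-5))*4 = (-30 - 5)*4 = -35*4 = -140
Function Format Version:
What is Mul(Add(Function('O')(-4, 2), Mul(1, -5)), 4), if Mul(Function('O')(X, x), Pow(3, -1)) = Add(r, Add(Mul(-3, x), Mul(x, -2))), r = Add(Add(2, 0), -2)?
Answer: -140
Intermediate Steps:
r = 0 (r = Add(2, -2) = 0)
Function('O')(X, x) = Mul(-15, x) (Function('O')(X, x) = Mul(3, Add(0, Add(Mul(-3, x), Mul(x, -2)))) = Mul(3, Add(0, Add(Mul(-3, x), Mul(-2, x)))) = Mul(3, Add(0, Mul(-5, x))) = Mul(3, Mul(-5, x)) = Mul(-15, x))
Mul(Add(Function('O')(-4, 2), Mul(1, -5)), 4) = Mul(Add(Mul(-15, 2), Mul(1, -5)), 4) = Mul(Add(-30, -5), 4) = Mul(-35, 4) = -140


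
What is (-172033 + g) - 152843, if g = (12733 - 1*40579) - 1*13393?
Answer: -366115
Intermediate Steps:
g = -41239 (g = (12733 - 40579) - 13393 = -27846 - 13393 = -41239)
(-172033 + g) - 152843 = (-172033 - 41239) - 152843 = -213272 - 152843 = -366115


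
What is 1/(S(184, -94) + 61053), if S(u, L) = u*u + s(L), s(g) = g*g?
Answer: 1/103745 ≈ 9.6390e-6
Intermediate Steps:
s(g) = g**2
S(u, L) = L**2 + u**2 (S(u, L) = u*u + L**2 = u**2 + L**2 = L**2 + u**2)
1/(S(184, -94) + 61053) = 1/(((-94)**2 + 184**2) + 61053) = 1/((8836 + 33856) + 61053) = 1/(42692 + 61053) = 1/103745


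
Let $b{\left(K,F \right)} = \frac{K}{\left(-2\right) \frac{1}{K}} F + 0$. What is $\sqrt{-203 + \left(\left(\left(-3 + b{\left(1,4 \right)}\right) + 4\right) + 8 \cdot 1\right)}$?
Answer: $14 i \approx 14.0 i$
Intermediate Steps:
$b{\left(K,F \right)} = - \frac{F K^{2}}{2}$ ($b{\left(K,F \right)} = K \left(- \frac{K}{2}\right) F + 0 = - \frac{K^{2}}{2} F + 0 = - \frac{F K^{2}}{2} + 0 = - \frac{F K^{2}}{2}$)
$\sqrt{-203 + \left(\left(\left(-3 + b{\left(1,4 \right)}\right) + 4\right) + 8 \cdot 1\right)} = \sqrt{-203 + \left(\left(\left(-3 - 2 \cdot 1^{2}\right) + 4\right) + 8 \cdot 1\right)} = \sqrt{-203 + \left(\left(\left(-3 - 2 \cdot 1\right) + 4\right) + 8\right)} = \sqrt{-203 + \left(\left(\left(-3 - 2\right) + 4\right) + 8\right)} = \sqrt{-203 + \left(\left(-5 + 4\right) + 8\right)} = \sqrt{-203 + \left(-1 + 8\right)} = \sqrt{-203 + 7} = \sqrt{-196} = 14 i$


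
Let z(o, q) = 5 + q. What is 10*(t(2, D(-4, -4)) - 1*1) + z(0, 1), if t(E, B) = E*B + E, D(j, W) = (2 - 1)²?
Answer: 36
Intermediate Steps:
D(j, W) = 1 (D(j, W) = 1² = 1)
t(E, B) = E + B*E (t(E, B) = B*E + E = E + B*E)
10*(t(2, D(-4, -4)) - 1*1) + z(0, 1) = 10*(2*(1 + 1) - 1*1) + (5 + 1) = 10*(2*2 - 1) + 6 = 10*(4 - 1) + 6 = 10*3 + 6 = 30 + 6 = 36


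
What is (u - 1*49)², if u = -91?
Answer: 19600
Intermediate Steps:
(u - 1*49)² = (-91 - 1*49)² = (-91 - 49)² = (-140)² = 19600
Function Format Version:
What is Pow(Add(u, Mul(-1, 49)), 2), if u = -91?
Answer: 19600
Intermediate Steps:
Pow(Add(u, Mul(-1, 49)), 2) = Pow(Add(-91, Mul(-1, 49)), 2) = Pow(Add(-91, -49), 2) = Pow(-140, 2) = 19600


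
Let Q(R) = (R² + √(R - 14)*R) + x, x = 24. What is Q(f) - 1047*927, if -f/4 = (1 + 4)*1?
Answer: -970145 - 20*I*√34 ≈ -9.7015e+5 - 116.62*I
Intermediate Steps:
f = -20 (f = -4*(1 + 4) = -20 ≈ -20.000)
Q(R) = 24 + R² + R*√(-14 + R) (Q(R) = (R² + √(R - 14)*R) + 24 = (R² + √(-14 + R)*R) + 24 = (R² + R*√(-14 + R)) + 24 = 24 + R² + R*√(-14 + R))
Q(f) - 1047*927 = (24 + (-20)² - 20*√(-14 - 20)) - 1047*927 = (24 + 400 - 20*I*√34) - 970569 = (424 - 20*I*√34) - 970569 = -970145 - 20*I*√34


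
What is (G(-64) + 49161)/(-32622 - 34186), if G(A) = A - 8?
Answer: -49089/66808 ≈ -0.73478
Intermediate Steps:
G(A) = -8 + A
(G(-64) + 49161)/(-32622 - 34186) = ((-8 - 64) + 49161)/(-32622 - 34186) = (-72 + 49161)/(-66808) = 49089*(-1/66808) = -49089/66808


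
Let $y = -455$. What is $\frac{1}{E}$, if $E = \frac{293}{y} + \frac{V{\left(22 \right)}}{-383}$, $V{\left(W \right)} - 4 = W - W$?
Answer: $- \frac{174265}{114039} \approx -1.5281$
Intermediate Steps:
$V{\left(W \right)} = 4$ ($V{\left(W \right)} = 4 + \left(W - W\right) = 4 + 0 = 4$)
$E = - \frac{114039}{174265}$ ($E = \frac{293}{-455} + \frac{4}{-383} = 293 \left(- \frac{1}{455}\right) + 4 \left(- \frac{1}{383}\right) = - \frac{293}{455} - \frac{4}{383} = - \frac{114039}{174265} \approx -0.6544$)
$\frac{1}{E} = \frac{1}{- \frac{114039}{174265}} = - \frac{174265}{114039}$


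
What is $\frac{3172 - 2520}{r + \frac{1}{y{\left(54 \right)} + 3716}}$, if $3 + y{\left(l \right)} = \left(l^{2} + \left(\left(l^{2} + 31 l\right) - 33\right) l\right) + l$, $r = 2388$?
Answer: $\frac{164800172}{603593269} \approx 0.27303$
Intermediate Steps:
$y{\left(l \right)} = -3 + l + l^{2} + l \left(-33 + l^{2} + 31 l\right)$ ($y{\left(l \right)} = -3 + \left(\left(l^{2} + \left(\left(l^{2} + 31 l\right) - 33\right) l\right) + l\right) = -3 + \left(\left(l^{2} + \left(-33 + l^{2} + 31 l\right) l\right) + l\right) = -3 + \left(\left(l^{2} + l \left(-33 + l^{2} + 31 l\right)\right) + l\right) = -3 + \left(l + l^{2} + l \left(-33 + l^{2} + 31 l\right)\right) = -3 + l + l^{2} + l \left(-33 + l^{2} + 31 l\right)$)
$\frac{3172 - 2520}{r + \frac{1}{y{\left(54 \right)} + 3716}} = \frac{3172 - 2520}{2388 + \frac{1}{\left(-3 + 54^{3} - 1728 + 32 \cdot 54^{2}\right) + 3716}} = \frac{652}{2388 + \frac{1}{\left(-3 + 157464 - 1728 + 32 \cdot 2916\right) + 3716}} = \frac{652}{2388 + \frac{1}{\left(-3 + 157464 - 1728 + 93312\right) + 3716}} = \frac{652}{2388 + \frac{1}{249045 + 3716}} = \frac{652}{2388 + \frac{1}{252761}} = \frac{652}{\frac{603593269}{252761}} = 652 \cdot \frac{252761}{603593269} = \frac{164800172}{603593269}$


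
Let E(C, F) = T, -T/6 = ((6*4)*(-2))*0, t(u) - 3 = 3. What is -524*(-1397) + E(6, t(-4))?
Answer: 732028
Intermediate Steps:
t(u) = 6 (t(u) = 3 + 3 = 6)
T = 0 (T = -6*(6*4)*(-2)*0 = -6*24*(-2)*0 = -(-288)*0 = -6*0 = 0)
E(C, F) = 0
-524*(-1397) + E(6, t(-4)) = -524*(-1397) + 0 = 732028 + 0 = 732028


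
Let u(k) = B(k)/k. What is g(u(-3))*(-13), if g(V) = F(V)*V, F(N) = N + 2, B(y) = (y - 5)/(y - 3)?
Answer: 728/81 ≈ 8.9877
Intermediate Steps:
B(y) = (-5 + y)/(-3 + y)
u(k) = (-5 + k)/(k*(-3 + k)) (u(k) = ((-5 + k)/(-3 + k))/k = (-5 + k)/(k*(-3 + k)))
F(N) = 2 + N
g(V) = V*(2 + V) (g(V) = (2 + V)*V = V*(2 + V))
g(u(-3))*(-13) = (((-5 - 3)/((-3)*(-3 - 3)))*(2 + (-5 - 3)/((-3)*(-3 - 3))))*(-13) = ((-⅓*(-8)/(-6))*(2 - ⅓*(-8)/(-6)))*(-13) = ((-⅓*(-⅙)*(-8))*(2 - ⅓*(-⅙)*(-8)))*(-13) = -4*(2 - 4/9)/9*(-13) = -4/9*14/9*(-13) = -56/81*(-13) = 728/81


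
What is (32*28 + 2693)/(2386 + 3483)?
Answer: 3589/5869 ≈ 0.61152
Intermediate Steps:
(32*28 + 2693)/(2386 + 3483) = (896 + 2693)/5869 = 3589*(1/5869) = 3589/5869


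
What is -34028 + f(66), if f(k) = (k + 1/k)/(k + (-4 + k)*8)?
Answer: -1262162219/37092 ≈ -34028.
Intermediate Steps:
f(k) = (k + 1/k)/(-32 + 9*k) (f(k) = (k + 1/k)/(k + (-32 + 8*k)) = (k + 1/k)/(-32 + 9*k))
-34028 + f(66) = -34028 + (1 + 66**2)/(66*(-32 + 9*66)) = -34028 + (1 + 4356)/(66*(-32 + 594)) = -34028 + (1/66)*4357/562 = -34028 + (1/66)*(1/562)*4357 = -34028 + 4357/37092 = -1262162219/37092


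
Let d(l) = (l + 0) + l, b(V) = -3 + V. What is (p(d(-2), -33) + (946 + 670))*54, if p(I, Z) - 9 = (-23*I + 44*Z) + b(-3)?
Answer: 13986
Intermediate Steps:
d(l) = 2*l (d(l) = l + l = 2*l)
p(I, Z) = 3 - 23*I + 44*Z (p(I, Z) = 9 + ((-23*I + 44*Z) + (-3 - 3)) = 9 + ((-23*I + 44*Z) - 6) = 9 + (-6 - 23*I + 44*Z) = 3 - 23*I + 44*Z)
(p(d(-2), -33) + (946 + 670))*54 = ((3 - 46*(-2) + 44*(-33)) + (946 + 670))*54 = ((3 - 23*(-4) - 1452) + 1616)*54 = ((3 + 92 - 1452) + 1616)*54 = (-1357 + 1616)*54 = 259*54 = 13986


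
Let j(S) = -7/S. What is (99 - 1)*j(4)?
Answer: -343/2 ≈ -171.50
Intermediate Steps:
(99 - 1)*j(4) = (99 - 1)*(-7/4) = 98*(-7*¼) = 98*(-7/4) = -343/2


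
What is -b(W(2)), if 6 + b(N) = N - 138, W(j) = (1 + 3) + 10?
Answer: 130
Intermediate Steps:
W(j) = 14 (W(j) = 4 + 10 = 14)
b(N) = -144 + N (b(N) = -6 + (N - 138) = -6 + (-138 + N) = -144 + N)
-b(W(2)) = -(-144 + 14) = -1*(-130) = 130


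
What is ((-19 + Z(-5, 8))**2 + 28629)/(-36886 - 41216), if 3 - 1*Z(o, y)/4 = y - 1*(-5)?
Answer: -16055/39051 ≈ -0.41113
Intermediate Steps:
Z(o, y) = -8 - 4*y (Z(o, y) = 12 - 4*(y - 1*(-5)) = 12 - 4*(y + 5) = 12 - 4*(5 + y) = 12 + (-20 - 4*y) = -8 - 4*y)
((-19 + Z(-5, 8))**2 + 28629)/(-36886 - 41216) = ((-19 + (-8 - 4*8))**2 + 28629)/(-36886 - 41216) = ((-19 + (-8 - 32))**2 + 28629)/(-78102) = ((-19 - 40)**2 + 28629)*(-1/78102) = ((-59)**2 + 28629)*(-1/78102) = (3481 + 28629)*(-1/78102) = 32110*(-1/78102) = -16055/39051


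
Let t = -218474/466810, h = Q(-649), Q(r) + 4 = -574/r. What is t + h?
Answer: -542839723/151479845 ≈ -3.5836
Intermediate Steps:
Q(r) = -4 - 574/r
h = -2022/649 (h = -4 - 574/(-649) = -4 - 574*(-1/649) = -4 + 574/649 = -2022/649 ≈ -3.1156)
t = -109237/233405 (t = -218474*1/466810 = -109237/233405 ≈ -0.46801)
t + h = -109237/233405 - 2022/649 = -542839723/151479845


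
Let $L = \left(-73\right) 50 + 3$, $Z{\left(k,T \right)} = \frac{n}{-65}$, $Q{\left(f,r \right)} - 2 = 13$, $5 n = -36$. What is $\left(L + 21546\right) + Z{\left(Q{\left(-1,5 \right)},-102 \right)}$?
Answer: $\frac{5817211}{325} \approx 17899.0$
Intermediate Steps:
$n = - \frac{36}{5}$ ($n = \frac{1}{5} \left(-36\right) = - \frac{36}{5} \approx -7.2$)
$Q{\left(f,r \right)} = 15$ ($Q{\left(f,r \right)} = 2 + 13 = 15$)
$Z{\left(k,T \right)} = \frac{36}{325}$ ($Z{\left(k,T \right)} = - \frac{36}{5 \left(-65\right)} = \left(- \frac{36}{5}\right) \left(- \frac{1}{65}\right) = \frac{36}{325}$)
$L = -3647$ ($L = -3650 + 3 = -3647$)
$\left(L + 21546\right) + Z{\left(Q{\left(-1,5 \right)},-102 \right)} = \left(-3647 + 21546\right) + \frac{36}{325} = 17899 + \frac{36}{325} = \frac{5817211}{325}$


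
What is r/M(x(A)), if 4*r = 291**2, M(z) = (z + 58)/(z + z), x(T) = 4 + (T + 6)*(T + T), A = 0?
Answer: 84681/31 ≈ 2731.6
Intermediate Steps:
x(T) = 4 + 2*T*(6 + T) (x(T) = 4 + (6 + T)*(2*T) = 4 + 2*T*(6 + T))
M(z) = (58 + z)/(2*z) (M(z) = (58 + z)/((2*z)) = (58 + z)*(1/(2*z)) = (58 + z)/(2*z))
r = 84681/4 (r = (1/4)*291**2 = (1/4)*84681 = 84681/4 ≈ 21170.)
r/M(x(A)) = 84681/(4*(((58 + (4 + 2*0**2 + 12*0))/(2*(4 + 2*0**2 + 12*0))))) = 84681/(4*(((58 + (4 + 2*0 + 0))/(2*(4 + 2*0 + 0))))) = 84681/(4*(((58 + (4 + 0 + 0))/(2*(4 + 0 + 0))))) = 84681/(4*(((1/2)*(58 + 4)/4))) = 84681/(4*(((1/2)*(1/4)*62))) = 84681/(4*(31/4)) = (84681/4)*(4/31) = 84681/31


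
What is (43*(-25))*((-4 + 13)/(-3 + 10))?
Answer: -9675/7 ≈ -1382.1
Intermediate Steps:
(43*(-25))*((-4 + 13)/(-3 + 10)) = -9675/7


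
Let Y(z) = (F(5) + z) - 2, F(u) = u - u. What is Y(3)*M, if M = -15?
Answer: -15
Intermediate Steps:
F(u) = 0
Y(z) = -2 + z (Y(z) = (0 + z) - 2 = z - 2 = -2 + z)
Y(3)*M = (-2 + 3)*(-15) = 1*(-15) = -15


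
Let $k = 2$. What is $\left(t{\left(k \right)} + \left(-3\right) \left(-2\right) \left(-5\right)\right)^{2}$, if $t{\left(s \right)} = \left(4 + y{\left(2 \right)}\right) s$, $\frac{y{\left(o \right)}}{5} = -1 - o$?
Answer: $2704$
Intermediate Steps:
$y{\left(o \right)} = -5 - 5 o$ ($y{\left(o \right)} = 5 \left(-1 - o\right) = -5 - 5 o$)
$t{\left(s \right)} = - 11 s$ ($t{\left(s \right)} = \left(4 - 15\right) s = - 11 s$)
$\left(t{\left(k \right)} + \left(-3\right) \left(-2\right) \left(-5\right)\right)^{2} = \left(\left(-11\right) 2 + \left(-3\right) \left(-2\right) \left(-5\right)\right)^{2} = \left(-22 + 6 \left(-5\right)\right)^{2} = \left(-22 - 30\right)^{2} = \left(-52\right)^{2} = 2704$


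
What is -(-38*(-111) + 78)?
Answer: -4296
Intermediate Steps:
-(-38*(-111) + 78) = -(4218 + 78) = -1*4296 = -4296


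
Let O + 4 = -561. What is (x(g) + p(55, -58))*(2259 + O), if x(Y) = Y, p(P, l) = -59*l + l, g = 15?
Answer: 5724026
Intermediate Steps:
p(P, l) = -58*l
O = -565 (O = -4 - 561 = -565)
(x(g) + p(55, -58))*(2259 + O) = (15 - 58*(-58))*(2259 - 565) = (15 + 3364)*1694 = 3379*1694 = 5724026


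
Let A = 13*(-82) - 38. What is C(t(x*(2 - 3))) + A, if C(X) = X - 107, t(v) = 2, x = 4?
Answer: -1209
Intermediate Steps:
C(X) = -107 + X
A = -1104 (A = -1066 - 38 = -1104)
C(t(x*(2 - 3))) + A = (-107 + 2) - 1104 = -105 - 1104 = -1209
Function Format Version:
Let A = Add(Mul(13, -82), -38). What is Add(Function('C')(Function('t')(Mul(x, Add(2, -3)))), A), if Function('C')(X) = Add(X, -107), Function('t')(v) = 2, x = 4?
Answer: -1209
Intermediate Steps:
Function('C')(X) = Add(-107, X)
A = -1104 (A = Add(-1066, -38) = -1104)
Add(Function('C')(Function('t')(Mul(x, Add(2, -3)))), A) = Add(Add(-107, 2), -1104) = Add(-105, -1104) = -1209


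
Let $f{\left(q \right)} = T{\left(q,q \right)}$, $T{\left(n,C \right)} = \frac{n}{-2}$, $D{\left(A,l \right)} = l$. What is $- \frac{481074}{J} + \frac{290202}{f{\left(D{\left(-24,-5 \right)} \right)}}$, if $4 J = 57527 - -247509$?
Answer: $\frac{44258623266}{381295} \approx 1.1607 \cdot 10^{5}$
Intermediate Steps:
$T{\left(n,C \right)} = - \frac{n}{2}$ ($T{\left(n,C \right)} = n \left(- \frac{1}{2}\right) = - \frac{n}{2}$)
$f{\left(q \right)} = - \frac{q}{2}$
$J = 76259$ ($J = \frac{57527 - -247509}{4} = \frac{57527 + 247509}{4} = \frac{1}{4} \cdot 305036 = 76259$)
$- \frac{481074}{J} + \frac{290202}{f{\left(D{\left(-24,-5 \right)} \right)}} = - \frac{481074}{76259} + \frac{290202}{\left(- \frac{1}{2}\right) \left(-5\right)} = \left(-481074\right) \frac{1}{76259} + \frac{290202}{\frac{5}{2}} = - \frac{481074}{76259} + 290202 \cdot \frac{2}{5} = - \frac{481074}{76259} + \frac{580404}{5} = \frac{44258623266}{381295}$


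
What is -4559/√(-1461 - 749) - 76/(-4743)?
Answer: 76/4743 + 4559*I*√2210/2210 ≈ 0.016024 + 96.978*I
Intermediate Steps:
-4559/√(-1461 - 749) - 76/(-4743) = -4559*(-I*√2210/2210) - 76*(-1/4743) = -4559*(-I*√2210/2210) + 76/4743 = -(-4559)*I*√2210/2210 + 76/4743 = 4559*I*√2210/2210 + 76/4743 = 76/4743 + 4559*I*√2210/2210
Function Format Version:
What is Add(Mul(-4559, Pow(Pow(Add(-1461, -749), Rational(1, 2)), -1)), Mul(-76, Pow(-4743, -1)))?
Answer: Add(Rational(76, 4743), Mul(Rational(4559, 2210), I, Pow(2210, Rational(1, 2)))) ≈ Add(0.016024, Mul(96.978, I))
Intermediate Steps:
Add(Mul(-4559, Pow(Pow(Add(-1461, -749), Rational(1, 2)), -1)), Mul(-76, Pow(-4743, -1))) = Add(Mul(-4559, Pow(Pow(-2210, Rational(1, 2)), -1)), Mul(-76, Rational(-1, 4743))) = Add(Mul(-4559, Pow(Mul(I, Pow(2210, Rational(1, 2))), -1)), Rational(76, 4743)) = Add(Mul(-4559, Mul(Rational(-1, 2210), I, Pow(2210, Rational(1, 2)))), Rational(76, 4743)) = Add(Mul(Rational(4559, 2210), I, Pow(2210, Rational(1, 2))), Rational(76, 4743)) = Add(Rational(76, 4743), Mul(Rational(4559, 2210), I, Pow(2210, Rational(1, 2))))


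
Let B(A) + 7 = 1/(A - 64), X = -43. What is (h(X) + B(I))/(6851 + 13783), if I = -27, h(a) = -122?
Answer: -5870/938847 ≈ -0.0062523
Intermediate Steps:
B(A) = -7 + 1/(-64 + A) (B(A) = -7 + 1/(A - 64) = -7 + 1/(-64 + A))
(h(X) + B(I))/(6851 + 13783) = (-122 + (449 - 7*(-27))/(-64 - 27))/(6851 + 13783) = (-122 + (449 + 189)/(-91))/20634 = (-122 - 1/91*638)*(1/20634) = (-122 - 638/91)*(1/20634) = -11740/91*1/20634 = -5870/938847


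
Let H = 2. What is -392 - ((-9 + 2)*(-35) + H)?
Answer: -639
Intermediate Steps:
-392 - ((-9 + 2)*(-35) + H) = -392 - ((-9 + 2)*(-35) + 2) = -392 - (-7*(-35) + 2) = -392 - (245 + 2) = -392 - 1*247 = -392 - 247 = -639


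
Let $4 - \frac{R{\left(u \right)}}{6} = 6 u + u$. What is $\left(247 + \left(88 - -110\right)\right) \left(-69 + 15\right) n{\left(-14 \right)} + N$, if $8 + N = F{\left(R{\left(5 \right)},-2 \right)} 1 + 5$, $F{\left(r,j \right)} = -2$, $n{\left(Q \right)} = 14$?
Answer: $-336425$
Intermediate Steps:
$R{\left(u \right)} = 24 - 42 u$ ($R{\left(u \right)} = 24 - 6 \left(6 u + u\right) = 24 - 6 \cdot 7 u = 24 - 42 u$)
$N = -5$ ($N = -8 + \left(\left(-2\right) 1 + 5\right) = -8 + \left(-2 + 5\right) = -8 + 3 = -5$)
$\left(247 + \left(88 - -110\right)\right) \left(-69 + 15\right) n{\left(-14 \right)} + N = \left(247 + \left(88 - -110\right)\right) \left(-69 + 15\right) 14 - 5 = \left(247 + \left(88 + 110\right)\right) \left(-54\right) 14 - 5 = \left(247 + 198\right) \left(-54\right) 14 - 5 = 445 \left(-54\right) 14 - 5 = \left(-24030\right) 14 - 5 = -336420 - 5 = -336425$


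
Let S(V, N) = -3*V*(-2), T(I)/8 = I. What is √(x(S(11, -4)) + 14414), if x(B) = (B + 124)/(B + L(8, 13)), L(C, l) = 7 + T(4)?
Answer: 2*√1589343/21 ≈ 120.07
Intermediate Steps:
T(I) = 8*I
S(V, N) = 6*V
L(C, l) = 39 (L(C, l) = 7 + 8*4 = 7 + 32 = 39)
x(B) = (124 + B)/(39 + B) (x(B) = (B + 124)/(B + 39) = (124 + B)/(39 + B))
√(x(S(11, -4)) + 14414) = √((124 + 6*11)/(39 + 6*11) + 14414) = √((124 + 66)/(39 + 66) + 14414) = √(190/105 + 14414) = √((1/105)*190 + 14414) = √(38/21 + 14414) = √(302732/21) = 2*√1589343/21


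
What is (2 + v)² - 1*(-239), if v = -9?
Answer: 288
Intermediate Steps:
(2 + v)² - 1*(-239) = (2 - 9)² - 1*(-239) = (-7)² + 239 = 49 + 239 = 288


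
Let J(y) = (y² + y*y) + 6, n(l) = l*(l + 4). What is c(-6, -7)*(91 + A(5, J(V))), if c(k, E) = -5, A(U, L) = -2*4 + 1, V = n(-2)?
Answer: -420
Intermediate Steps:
n(l) = l*(4 + l)
V = -4 (V = -2*(4 - 2) = -2*2 = -4)
J(y) = 6 + 2*y² (J(y) = (y² + y²) + 6 = 2*y² + 6 = 6 + 2*y²)
A(U, L) = -7 (A(U, L) = -8 + 1 = -7)
c(-6, -7)*(91 + A(5, J(V))) = -5*(91 - 7) = -5*84 = -420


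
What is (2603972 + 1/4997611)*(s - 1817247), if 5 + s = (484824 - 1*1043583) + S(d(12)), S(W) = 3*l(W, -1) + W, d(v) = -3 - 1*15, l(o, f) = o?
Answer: -30921486659527972119/4997611 ≈ -6.1873e+12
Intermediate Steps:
d(v) = -18 (d(v) = -3 - 15 = -18)
S(W) = 4*W (S(W) = 3*W + W = 4*W)
s = -558836 (s = -5 + ((484824 - 1*1043583) + 4*(-18)) = -5 + ((484824 - 1043583) - 72) = -5 + (-558759 - 72) = -5 - 558831 = -558836)
(2603972 + 1/4997611)*(s - 1817247) = (2603972 + 1/4997611)*(-558836 - 1817247) = (2603972 + 1/4997611)*(-2376083) = (13013639110893/4997611)*(-2376083) = -30921486659527972119/4997611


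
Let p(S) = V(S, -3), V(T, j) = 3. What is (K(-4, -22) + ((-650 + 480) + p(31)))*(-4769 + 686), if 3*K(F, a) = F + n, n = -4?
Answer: 692749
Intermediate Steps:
p(S) = 3
K(F, a) = -4/3 + F/3 (K(F, a) = (F - 4)/3 = (-4 + F)/3 = -4/3 + F/3)
(K(-4, -22) + ((-650 + 480) + p(31)))*(-4769 + 686) = ((-4/3 + (⅓)*(-4)) + ((-650 + 480) + 3))*(-4769 + 686) = ((-4/3 - 4/3) + (-170 + 3))*(-4083) = (-8/3 - 167)*(-4083) = -509/3*(-4083) = 692749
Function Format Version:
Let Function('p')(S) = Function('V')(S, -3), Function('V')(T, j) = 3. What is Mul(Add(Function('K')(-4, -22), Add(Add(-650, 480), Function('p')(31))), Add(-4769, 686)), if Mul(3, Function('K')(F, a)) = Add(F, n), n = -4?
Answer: 692749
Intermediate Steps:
Function('p')(S) = 3
Function('K')(F, a) = Add(Rational(-4, 3), Mul(Rational(1, 3), F)) (Function('K')(F, a) = Mul(Rational(1, 3), Add(F, -4)) = Mul(Rational(1, 3), Add(-4, F)) = Add(Rational(-4, 3), Mul(Rational(1, 3), F)))
Mul(Add(Function('K')(-4, -22), Add(Add(-650, 480), Function('p')(31))), Add(-4769, 686)) = Mul(Add(Add(Rational(-4, 3), Mul(Rational(1, 3), -4)), Add(Add(-650, 480), 3)), Add(-4769, 686)) = Mul(Add(Add(Rational(-4, 3), Rational(-4, 3)), Add(-170, 3)), -4083) = Mul(Add(Rational(-8, 3), -167), -4083) = Mul(Rational(-509, 3), -4083) = 692749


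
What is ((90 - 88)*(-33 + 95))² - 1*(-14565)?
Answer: 29941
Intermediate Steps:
((90 - 88)*(-33 + 95))² - 1*(-14565) = (2*62)² + 14565 = 124² + 14565 = 15376 + 14565 = 29941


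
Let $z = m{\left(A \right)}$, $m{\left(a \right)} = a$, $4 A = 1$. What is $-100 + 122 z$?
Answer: $- \frac{139}{2} \approx -69.5$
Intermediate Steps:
$A = \frac{1}{4}$ ($A = \frac{1}{4} \cdot 1 = \frac{1}{4} \approx 0.25$)
$z = \frac{1}{4} \approx 0.25$
$-100 + 122 z = -100 + 122 \cdot \frac{1}{4} = -100 + \frac{61}{2} = - \frac{139}{2}$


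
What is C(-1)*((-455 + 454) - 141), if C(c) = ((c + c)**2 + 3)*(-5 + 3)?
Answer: 1988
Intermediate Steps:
C(c) = -6 - 8*c**2 (C(c) = ((2*c)**2 + 3)*(-2) = (4*c**2 + 3)*(-2) = (3 + 4*c**2)*(-2) = -6 - 8*c**2)
C(-1)*((-455 + 454) - 141) = (-6 - 8*(-1)**2)*((-455 + 454) - 141) = (-6 - 8*1)*(-1 - 141) = (-6 - 8)*(-142) = -14*(-142) = 1988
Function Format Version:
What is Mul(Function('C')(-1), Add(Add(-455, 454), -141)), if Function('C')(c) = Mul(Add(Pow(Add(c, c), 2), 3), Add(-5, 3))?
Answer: 1988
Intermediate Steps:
Function('C')(c) = Add(-6, Mul(-8, Pow(c, 2))) (Function('C')(c) = Mul(Add(Pow(Mul(2, c), 2), 3), -2) = Mul(Add(Mul(4, Pow(c, 2)), 3), -2) = Mul(Add(3, Mul(4, Pow(c, 2))), -2) = Add(-6, Mul(-8, Pow(c, 2))))
Mul(Function('C')(-1), Add(Add(-455, 454), -141)) = Mul(Add(-6, Mul(-8, Pow(-1, 2))), Add(Add(-455, 454), -141)) = Mul(Add(-6, Mul(-8, 1)), Add(-1, -141)) = Mul(Add(-6, -8), -142) = Mul(-14, -142) = 1988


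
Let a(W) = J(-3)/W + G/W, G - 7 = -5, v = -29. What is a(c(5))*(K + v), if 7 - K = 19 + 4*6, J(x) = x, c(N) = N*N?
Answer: 13/5 ≈ 2.6000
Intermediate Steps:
G = 2 (G = 7 - 5 = 2)
c(N) = N²
a(W) = -1/W (a(W) = -3/W + 2/W = -1/W)
K = -36 (K = 7 - (19 + 4*6) = 7 - (19 + 24) = 7 - 1*43 = 7 - 43 = -36)
a(c(5))*(K + v) = (-1/(5²))*(-36 - 29) = -1/25*(-65) = 13/5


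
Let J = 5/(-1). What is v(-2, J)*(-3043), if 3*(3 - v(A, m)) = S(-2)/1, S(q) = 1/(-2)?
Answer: -57817/6 ≈ -9636.2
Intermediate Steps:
J = -5 (J = 5*(-1) = -5)
S(q) = -½
v(A, m) = 19/6 (v(A, m) = 3 - (-1)/(6*1) = 3 - (-1)/6 = 3 - ⅓*(-½) = 3 + ⅙ = 19/6)
v(-2, J)*(-3043) = (19/6)*(-3043) = -57817/6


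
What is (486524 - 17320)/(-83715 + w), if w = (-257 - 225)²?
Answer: 469204/148609 ≈ 3.1573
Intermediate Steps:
w = 232324 (w = (-482)² = 232324)
(486524 - 17320)/(-83715 + w) = (486524 - 17320)/(-83715 + 232324) = 469204/148609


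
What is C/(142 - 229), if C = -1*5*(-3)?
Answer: -5/29 ≈ -0.17241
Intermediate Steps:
C = 15 (C = -5*(-3) = 15)
C/(142 - 229) = 15/(142 - 229) = 15/(-87) = -1/87*15 = -5/29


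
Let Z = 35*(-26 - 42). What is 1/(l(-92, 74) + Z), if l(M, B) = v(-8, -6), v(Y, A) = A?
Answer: -1/2386 ≈ -0.00041911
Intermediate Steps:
l(M, B) = -6
Z = -2380 (Z = 35*(-68) = -2380)
1/(l(-92, 74) + Z) = 1/(-6 - 2380) = 1/(-2386) = -1/2386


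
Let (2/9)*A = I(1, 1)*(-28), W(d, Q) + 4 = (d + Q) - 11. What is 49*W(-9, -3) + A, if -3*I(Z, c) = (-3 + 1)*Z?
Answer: -1407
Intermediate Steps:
W(d, Q) = -15 + Q + d (W(d, Q) = -4 + ((d + Q) - 11) = -4 + ((Q + d) - 11) = -4 + (-11 + Q + d) = -15 + Q + d)
I(Z, c) = 2*Z/3 (I(Z, c) = -(-3 + 1)*Z/3 = -(-2)*Z/3 = 2*Z/3)
A = -84 (A = 9*(((2/3)*1)*(-28))/2 = 9*((2/3)*(-28))/2 = (9/2)*(-56/3) = -84)
49*W(-9, -3) + A = 49*(-15 - 3 - 9) - 84 = 49*(-27) - 84 = -1323 - 84 = -1407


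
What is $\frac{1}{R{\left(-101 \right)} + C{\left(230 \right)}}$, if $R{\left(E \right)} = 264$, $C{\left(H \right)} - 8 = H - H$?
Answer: $\frac{1}{272} \approx 0.0036765$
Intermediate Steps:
$C{\left(H \right)} = 8$ ($C{\left(H \right)} = 8 + \left(H - H\right) = 8 + 0 = 8$)
$\frac{1}{R{\left(-101 \right)} + C{\left(230 \right)}} = \frac{1}{264 + 8} = \frac{1}{272}$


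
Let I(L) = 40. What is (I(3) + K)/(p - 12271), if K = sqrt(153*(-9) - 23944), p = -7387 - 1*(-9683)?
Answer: -8/1995 - I*sqrt(25321)/9975 ≈ -0.00401 - 0.015952*I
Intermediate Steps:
p = 2296 (p = -7387 + 9683 = 2296)
K = I*sqrt(25321) (K = sqrt(-1377 - 23944) = sqrt(-25321) = I*sqrt(25321) ≈ 159.13*I)
(I(3) + K)/(p - 12271) = (40 + I*sqrt(25321))/(2296 - 12271) = (40 + I*sqrt(25321))/(-9975) = (40 + I*sqrt(25321))*(-1/9975) = -8/1995 - I*sqrt(25321)/9975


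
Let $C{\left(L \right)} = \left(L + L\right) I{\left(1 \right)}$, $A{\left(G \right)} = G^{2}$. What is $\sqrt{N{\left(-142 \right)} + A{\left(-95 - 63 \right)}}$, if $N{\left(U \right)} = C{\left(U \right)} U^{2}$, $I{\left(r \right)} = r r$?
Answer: $2 i \sqrt{1425403} \approx 2387.8 i$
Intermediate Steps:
$I{\left(r \right)} = r^{2}$
$C{\left(L \right)} = 2 L$ ($C{\left(L \right)} = \left(L + L\right) 1^{2} = 2 L 1 = 2 L$)
$N{\left(U \right)} = 2 U^{3}$ ($N{\left(U \right)} = 2 U U^{2} = 2 U^{3}$)
$\sqrt{N{\left(-142 \right)} + A{\left(-95 - 63 \right)}} = \sqrt{2 \left(-142\right)^{3} + \left(-95 - 63\right)^{2}} = \sqrt{2 \left(-2863288\right) + \left(-158\right)^{2}} = \sqrt{-5726576 + 24964} = \sqrt{-5701612} = 2 i \sqrt{1425403}$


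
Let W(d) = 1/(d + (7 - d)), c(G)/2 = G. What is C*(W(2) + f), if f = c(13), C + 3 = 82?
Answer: 14457/7 ≈ 2065.3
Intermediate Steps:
c(G) = 2*G
C = 79 (C = -3 + 82 = 79)
f = 26 (f = 2*13 = 26)
W(d) = 1/7
C*(W(2) + f) = 79*(1/7 + 26) = 79*(183/7) = 14457/7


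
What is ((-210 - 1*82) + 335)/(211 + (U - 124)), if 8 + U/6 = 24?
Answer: 43/183 ≈ 0.23497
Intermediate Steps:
U = 96 (U = -48 + 6*24 = -48 + 144 = 96)
((-210 - 1*82) + 335)/(211 + (U - 124)) = ((-210 - 1*82) + 335)/(211 + (96 - 124)) = ((-210 - 82) + 335)/(211 - 28) = (-292 + 335)/183 = 43*(1/183) = 43/183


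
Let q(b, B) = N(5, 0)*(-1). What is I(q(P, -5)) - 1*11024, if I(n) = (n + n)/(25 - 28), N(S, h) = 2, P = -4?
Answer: -33068/3 ≈ -11023.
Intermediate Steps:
q(b, B) = -2 (q(b, B) = 2*(-1) = -2)
I(n) = -2*n/3 (I(n) = (2*n)/(-3) = (2*n)*(-⅓) = -2*n/3)
I(q(P, -5)) - 1*11024 = -⅔*(-2) - 1*11024 = 4/3 - 11024 = -33068/3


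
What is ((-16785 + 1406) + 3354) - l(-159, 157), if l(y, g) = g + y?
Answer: -12023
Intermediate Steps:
((-16785 + 1406) + 3354) - l(-159, 157) = ((-16785 + 1406) + 3354) - (157 - 159) = (-15379 + 3354) - 1*(-2) = -12025 + 2 = -12023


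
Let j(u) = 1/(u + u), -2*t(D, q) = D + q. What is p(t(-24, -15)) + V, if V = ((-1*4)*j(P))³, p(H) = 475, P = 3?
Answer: 12817/27 ≈ 474.70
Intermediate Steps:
t(D, q) = -D/2 - q/2 (t(D, q) = -(D + q)/2 = -D/2 - q/2)
j(u) = 1/(2*u)
V = -8/27 (V = ((-1*4)*((½)/3))³ = (-2/3)³ = (-4*⅙)³ = (-⅔)³ = -8/27 ≈ -0.29630)
p(t(-24, -15)) + V = 475 - 8/27 = 12817/27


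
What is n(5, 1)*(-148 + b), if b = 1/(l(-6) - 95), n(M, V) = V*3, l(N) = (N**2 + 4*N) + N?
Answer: -39519/89 ≈ -444.03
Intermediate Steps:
l(N) = N**2 + 5*N
n(M, V) = 3*V
b = -1/89 (b = 1/(-6*(5 - 6) - 95) = 1/(-6*(-1) - 95) = 1/(6 - 95) = 1/(-89) = -1/89 ≈ -0.011236)
n(5, 1)*(-148 + b) = (3*1)*(-148 - 1/89) = 3*(-13173/89) = -39519/89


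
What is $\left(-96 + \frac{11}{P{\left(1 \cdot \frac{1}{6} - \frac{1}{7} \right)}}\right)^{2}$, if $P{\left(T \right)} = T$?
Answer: $133956$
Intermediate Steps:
$\left(-96 + \frac{11}{P{\left(1 \cdot \frac{1}{6} - \frac{1}{7} \right)}}\right)^{2} = \left(-96 + \frac{11}{1 \cdot \frac{1}{6} - \frac{1}{7}}\right)^{2} = \left(-96 + \frac{11}{\frac{1}{6} - \frac{1}{7}}\right)^{2} = \left(-96 + 11 \frac{1}{\frac{1}{42}}\right)^{2} = \left(-96 + 11 \cdot 42\right)^{2} = \left(-96 + 462\right)^{2} = 366^{2} = 133956$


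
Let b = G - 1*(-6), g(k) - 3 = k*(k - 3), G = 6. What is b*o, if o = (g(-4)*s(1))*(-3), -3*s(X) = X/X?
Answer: 372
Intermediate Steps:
g(k) = 3 + k*(-3 + k) (g(k) = 3 + k*(k - 3) = 3 + k*(-3 + k))
s(X) = -⅓ (s(X) = -X/(3*X) = -⅓*1 = -⅓)
b = 12 (b = 6 - 1*(-6) = 6 + 6 = 12)
o = 31 (o = ((3 + (-4)² - 3*(-4))*(-⅓))*(-3) = ((3 + 16 + 12)*(-⅓))*(-3) = (31*(-⅓))*(-3) = -31/3*(-3) = 31)
b*o = 12*31 = 372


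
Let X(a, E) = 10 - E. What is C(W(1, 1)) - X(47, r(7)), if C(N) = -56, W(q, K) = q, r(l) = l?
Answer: -59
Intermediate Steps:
C(W(1, 1)) - X(47, r(7)) = -56 - (10 - 1*7) = -56 - (10 - 7) = -56 - 1*3 = -56 - 3 = -59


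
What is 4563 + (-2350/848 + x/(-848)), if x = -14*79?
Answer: 967045/212 ≈ 4561.5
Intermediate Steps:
x = -1106
4563 + (-2350/848 + x/(-848)) = 4563 + (-2350/848 - 1106/(-848)) = 4563 + (-2350*1/848 - 1106*(-1/848)) = 4563 + (-1175/424 + 553/424) = 4563 - 311/212 = 967045/212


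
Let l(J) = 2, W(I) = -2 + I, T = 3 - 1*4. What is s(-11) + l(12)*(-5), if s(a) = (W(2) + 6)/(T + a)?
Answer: -21/2 ≈ -10.500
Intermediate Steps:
T = -1 (T = 3 - 4 = -1)
s(a) = 6/(-1 + a) (s(a) = ((-2 + 2) + 6)/(-1 + a) = (0 + 6)/(-1 + a) = 6/(-1 + a))
s(-11) + l(12)*(-5) = 6/(-1 - 11) + 2*(-5) = 6/(-12) - 10 = 6*(-1/12) - 10 = -½ - 10 = -21/2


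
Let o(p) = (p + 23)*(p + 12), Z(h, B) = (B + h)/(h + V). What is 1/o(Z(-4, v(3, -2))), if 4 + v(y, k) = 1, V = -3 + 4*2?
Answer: 1/80 ≈ 0.012500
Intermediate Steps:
V = 5 (V = -3 + 8 = 5)
v(y, k) = -3 (v(y, k) = -4 + 1 = -3)
Z(h, B) = (B + h)/(5 + h) (Z(h, B) = (B + h)/(h + 5) = (B + h)/(5 + h))
o(p) = (12 + p)*(23 + p) (o(p) = (23 + p)*(12 + p) = (12 + p)*(23 + p))
1/o(Z(-4, v(3, -2))) = 1/(276 + ((-3 - 4)/(5 - 4))² + 35*((-3 - 4)/(5 - 4))) = 1/(276 + (-7/1)² + 35*(-7/1)) = 1/(276 + (1*(-7))² + 35*(1*(-7))) = 1/(276 + (-7)² + 35*(-7)) = 1/(276 + 49 - 245) = 1/80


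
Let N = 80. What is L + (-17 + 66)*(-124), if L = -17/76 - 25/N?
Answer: -1847267/304 ≈ -6076.5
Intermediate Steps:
L = -163/304 (L = -17/76 - 25/80 = -17*1/76 - 25*1/80 = -17/76 - 5/16 = -163/304 ≈ -0.53618)
L + (-17 + 66)*(-124) = -163/304 + (-17 + 66)*(-124) = -163/304 + 49*(-124) = -163/304 - 6076 = -1847267/304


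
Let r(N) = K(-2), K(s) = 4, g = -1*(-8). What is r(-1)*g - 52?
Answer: -20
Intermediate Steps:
g = 8
r(N) = 4
r(-1)*g - 52 = 4*8 - 52 = 32 - 52 = -20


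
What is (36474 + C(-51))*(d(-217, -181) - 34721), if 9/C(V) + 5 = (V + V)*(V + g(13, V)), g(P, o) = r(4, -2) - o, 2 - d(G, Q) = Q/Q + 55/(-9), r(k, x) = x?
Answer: -755895104125/597 ≈ -1.2662e+9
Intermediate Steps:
d(G, Q) = 64/9 (d(G, Q) = 2 - (Q/Q + 55/(-9)) = 2 - (1 + 55*(-⅑)) = 2 - (1 - 55/9) = 2 - 1*(-46/9) = 2 + 46/9 = 64/9)
g(P, o) = -2 - o
C(V) = 9/(-5 - 4*V) (C(V) = 9/(-5 + (V + V)*(V + (-2 - V))) = 9/(-5 + (2*V)*(-2)) = 9/(-5 - 4*V))
(36474 + C(-51))*(d(-217, -181) - 34721) = (36474 - 9/(5 + 4*(-51)))*(64/9 - 34721) = (36474 - 9/(5 - 204))*(-312425/9) = (36474 - 9/(-199))*(-312425/9) = (36474 - 9*(-1/199))*(-312425/9) = (36474 + 9/199)*(-312425/9) = (7258335/199)*(-312425/9) = -755895104125/597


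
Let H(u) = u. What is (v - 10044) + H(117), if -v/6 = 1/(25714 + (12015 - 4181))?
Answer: -166515501/16774 ≈ -9927.0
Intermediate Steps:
v = -3/16774 (v = -6/(25714 + (12015 - 4181)) = -6/(25714 + 7834) = -6/33548 = -6*1/33548 = -3/16774 ≈ -0.00017885)
(v - 10044) + H(117) = (-3/16774 - 10044) + 117 = -168478059/16774 + 117 = -166515501/16774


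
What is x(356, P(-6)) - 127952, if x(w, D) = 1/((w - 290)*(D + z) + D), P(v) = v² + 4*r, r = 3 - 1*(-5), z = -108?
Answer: -329092545/2572 ≈ -1.2795e+5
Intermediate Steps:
r = 8 (r = 3 + 5 = 8)
P(v) = 32 + v² (P(v) = v² + 4*8 = v² + 32 = 32 + v²)
x(w, D) = 1/(D + (-290 + w)*(-108 + D)) (x(w, D) = 1/((w - 290)*(D - 108) + D) = 1/((-290 + w)*(-108 + D) + D) = 1/(D + (-290 + w)*(-108 + D)))
x(356, P(-6)) - 127952 = 1/(31320 - 289*(32 + (-6)²) - 108*356 + (32 + (-6)²)*356) - 127952 = 1/(31320 - 289*(32 + 36) - 38448 + (32 + 36)*356) - 127952 = 1/(31320 - 289*68 - 38448 + 68*356) - 127952 = 1/(31320 - 19652 - 38448 + 24208) - 127952 = 1/(-2572) - 127952 = -1/2572 - 127952 = -329092545/2572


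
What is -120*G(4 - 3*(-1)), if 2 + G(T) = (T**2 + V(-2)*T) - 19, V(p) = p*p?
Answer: -6720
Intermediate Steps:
V(p) = p**2
G(T) = -21 + T**2 + 4*T (G(T) = -2 + ((T**2 + (-2)**2*T) - 19) = -2 + ((T**2 + 4*T) - 19) = -2 + (-19 + T**2 + 4*T) = -21 + T**2 + 4*T)
-120*G(4 - 3*(-1)) = -120*(-21 + (4 - 3*(-1))**2 + 4*(4 - 3*(-1))) = -120*(-21 + (4 + 3)**2 + 4*(4 + 3)) = -120*(-21 + 7**2 + 4*7) = -120*(-21 + 49 + 28) = -120*56 = -6720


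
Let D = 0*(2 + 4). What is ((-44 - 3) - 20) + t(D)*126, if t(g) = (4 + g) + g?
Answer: 437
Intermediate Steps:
D = 0 (D = 0*6 = 0)
t(g) = 4 + 2*g
((-44 - 3) - 20) + t(D)*126 = ((-44 - 3) - 20) + (4 + 2*0)*126 = (-47 - 20) + (4 + 0)*126 = -67 + 4*126 = -67 + 504 = 437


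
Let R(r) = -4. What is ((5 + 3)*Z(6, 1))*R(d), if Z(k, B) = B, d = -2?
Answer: -32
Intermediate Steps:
((5 + 3)*Z(6, 1))*R(d) = ((5 + 3)*1)*(-4) = (8*1)*(-4) = 8*(-4) = -32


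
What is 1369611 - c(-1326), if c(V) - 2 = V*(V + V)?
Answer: -2146943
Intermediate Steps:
c(V) = 2 + 2*V² (c(V) = 2 + V*(V + V) = 2 + V*(2*V) = 2 + 2*V²)
1369611 - c(-1326) = 1369611 - (2 + 2*(-1326)²) = 1369611 - (2 + 2*1758276) = 1369611 - (2 + 3516552) = 1369611 - 1*3516554 = 1369611 - 3516554 = -2146943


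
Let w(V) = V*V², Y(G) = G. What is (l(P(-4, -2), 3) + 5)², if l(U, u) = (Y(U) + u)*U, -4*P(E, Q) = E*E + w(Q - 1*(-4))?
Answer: 529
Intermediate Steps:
w(V) = V³
P(E, Q) = -E²/4 - (4 + Q)³/4 (P(E, Q) = -(E*E + (Q - 1*(-4))³)/4 = -(E² + (Q + 4)³)/4 = -(E² + (4 + Q)³)/4 = -E²/4 - (4 + Q)³/4)
l(U, u) = U*(U + u) (l(U, u) = (U + u)*U = U*(U + u))
(l(P(-4, -2), 3) + 5)² = ((-¼*(-4)² - (4 - 2)³/4)*((-¼*(-4)² - (4 - 2)³/4) + 3) + 5)² = ((-¼*16 - ¼*2³)*((-¼*16 - ¼*2³) + 3) + 5)² = ((-4 - ¼*8)*((-4 - ¼*8) + 3) + 5)² = ((-4 - 2)*((-4 - 2) + 3) + 5)² = (-6*(-6 + 3) + 5)² = (-6*(-3) + 5)² = (18 + 5)² = 23² = 529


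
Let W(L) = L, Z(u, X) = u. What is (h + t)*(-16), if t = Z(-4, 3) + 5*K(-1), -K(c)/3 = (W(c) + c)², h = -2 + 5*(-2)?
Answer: 1216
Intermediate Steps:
h = -12 (h = -2 - 10 = -12)
K(c) = -12*c² (K(c) = -3*(c + c)² = -3*4*c² = -12*c²)
t = -64 (t = -4 + 5*(-12*(-1)²) = -4 + 5*(-12*1) = -4 + 5*(-12) = -4 - 60 = -64)
(h + t)*(-16) = (-12 - 64)*(-16) = -76*(-16) = 1216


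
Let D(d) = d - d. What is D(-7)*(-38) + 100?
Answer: 100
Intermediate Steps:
D(d) = 0
D(-7)*(-38) + 100 = 0*(-38) + 100 = 0 + 100 = 100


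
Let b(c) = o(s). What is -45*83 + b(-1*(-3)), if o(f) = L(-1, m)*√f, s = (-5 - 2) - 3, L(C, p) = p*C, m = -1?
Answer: -3735 + I*√10 ≈ -3735.0 + 3.1623*I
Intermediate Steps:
L(C, p) = C*p
s = -10 (s = -7 - 3 = -10)
o(f) = √f (o(f) = (-1*(-1))*√f = 1*√f = √f)
b(c) = I*√10 (b(c) = √(-10) = I*√10)
-45*83 + b(-1*(-3)) = -45*83 + I*√10 = -3735 + I*√10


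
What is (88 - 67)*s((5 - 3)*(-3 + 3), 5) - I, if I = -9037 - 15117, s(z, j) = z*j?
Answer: 24154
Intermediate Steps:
s(z, j) = j*z
I = -24154
(88 - 67)*s((5 - 3)*(-3 + 3), 5) - I = (88 - 67)*(5*((5 - 3)*(-3 + 3))) - 1*(-24154) = 21*(5*(2*0)) + 24154 = 21*(5*0) + 24154 = 21*0 + 24154 = 0 + 24154 = 24154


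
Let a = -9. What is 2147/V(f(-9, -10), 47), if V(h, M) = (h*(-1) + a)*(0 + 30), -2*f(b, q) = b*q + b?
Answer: 2147/945 ≈ 2.2720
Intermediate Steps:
f(b, q) = -b/2 - b*q/2 (f(b, q) = -(b*q + b)/2 = -(b + b*q)/2 = -b/2 - b*q/2)
V(h, M) = -270 - 30*h (V(h, M) = (h*(-1) - 9)*(0 + 30) = (-h - 9)*30 = (-9 - h)*30 = -270 - 30*h)
2147/V(f(-9, -10), 47) = 2147/(-270 - (-15)*(-9)*(1 - 10)) = 2147/(-270 - (-15)*(-9)*(-9)) = 2147/(-270 - 30*(-81/2)) = 2147/(-270 + 1215) = 2147/945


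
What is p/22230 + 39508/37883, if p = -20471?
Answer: 102759947/842139090 ≈ 0.12202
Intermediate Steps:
p/22230 + 39508/37883 = -20471/22230 + 39508/37883 = 102759947/842139090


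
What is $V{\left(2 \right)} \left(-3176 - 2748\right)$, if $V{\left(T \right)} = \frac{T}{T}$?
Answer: $-5924$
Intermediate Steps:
$V{\left(T \right)} = 1$
$V{\left(2 \right)} \left(-3176 - 2748\right) = 1 \left(-3176 - 2748\right) = 1 \left(-5924\right) = -5924$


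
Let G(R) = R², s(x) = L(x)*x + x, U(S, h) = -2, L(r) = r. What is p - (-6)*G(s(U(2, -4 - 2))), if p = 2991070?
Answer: 2991094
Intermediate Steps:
s(x) = x + x² (s(x) = x*x + x = x² + x = x + x²)
p - (-6)*G(s(U(2, -4 - 2))) = 2991070 - (-6)*(-2*(1 - 2))² = 2991070 - (-6)*(-2*(-1))² = 2991070 - (-6)*2² = 2991070 - (-6)*4 = 2991070 - 1*(-24) = 2991070 + 24 = 2991094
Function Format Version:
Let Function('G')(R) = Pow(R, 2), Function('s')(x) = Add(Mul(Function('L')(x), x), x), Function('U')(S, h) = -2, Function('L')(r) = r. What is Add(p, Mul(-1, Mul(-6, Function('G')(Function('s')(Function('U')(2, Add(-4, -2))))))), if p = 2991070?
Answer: 2991094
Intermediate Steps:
Function('s')(x) = Add(x, Pow(x, 2)) (Function('s')(x) = Add(Mul(x, x), x) = Add(Pow(x, 2), x) = Add(x, Pow(x, 2)))
Add(p, Mul(-1, Mul(-6, Function('G')(Function('s')(Function('U')(2, Add(-4, -2))))))) = Add(2991070, Mul(-1, Mul(-6, Pow(Mul(-2, Add(1, -2)), 2)))) = Add(2991070, Mul(-1, Mul(-6, Pow(Mul(-2, -1), 2)))) = Add(2991070, Mul(-1, Mul(-6, Pow(2, 2)))) = Add(2991070, Mul(-1, Mul(-6, 4))) = Add(2991070, Mul(-1, -24)) = Add(2991070, 24) = 2991094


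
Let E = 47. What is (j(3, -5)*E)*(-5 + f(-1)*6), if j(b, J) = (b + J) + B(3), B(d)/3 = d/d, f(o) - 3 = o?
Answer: 329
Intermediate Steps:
f(o) = 3 + o
B(d) = 3 (B(d) = 3*(d/d) = 3*1 = 3)
j(b, J) = 3 + J + b (j(b, J) = (b + J) + 3 = (J + b) + 3 = 3 + J + b)
(j(3, -5)*E)*(-5 + f(-1)*6) = ((3 - 5 + 3)*47)*(-5 + (3 - 1)*6) = (1*47)*(-5 + 2*6) = 47*(-5 + 12) = 47*7 = 329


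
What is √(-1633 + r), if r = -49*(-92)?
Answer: 5*√115 ≈ 53.619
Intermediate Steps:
r = 4508
√(-1633 + r) = √(-1633 + 4508) = √2875 = 5*√115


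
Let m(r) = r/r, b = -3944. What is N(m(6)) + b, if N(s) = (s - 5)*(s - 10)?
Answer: -3908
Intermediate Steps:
m(r) = 1
N(s) = (-10 + s)*(-5 + s) (N(s) = (-5 + s)*(-10 + s) = (-10 + s)*(-5 + s))
N(m(6)) + b = (50 + 1² - 15*1) - 3944 = (50 + 1 - 15) - 3944 = 36 - 3944 = -3908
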